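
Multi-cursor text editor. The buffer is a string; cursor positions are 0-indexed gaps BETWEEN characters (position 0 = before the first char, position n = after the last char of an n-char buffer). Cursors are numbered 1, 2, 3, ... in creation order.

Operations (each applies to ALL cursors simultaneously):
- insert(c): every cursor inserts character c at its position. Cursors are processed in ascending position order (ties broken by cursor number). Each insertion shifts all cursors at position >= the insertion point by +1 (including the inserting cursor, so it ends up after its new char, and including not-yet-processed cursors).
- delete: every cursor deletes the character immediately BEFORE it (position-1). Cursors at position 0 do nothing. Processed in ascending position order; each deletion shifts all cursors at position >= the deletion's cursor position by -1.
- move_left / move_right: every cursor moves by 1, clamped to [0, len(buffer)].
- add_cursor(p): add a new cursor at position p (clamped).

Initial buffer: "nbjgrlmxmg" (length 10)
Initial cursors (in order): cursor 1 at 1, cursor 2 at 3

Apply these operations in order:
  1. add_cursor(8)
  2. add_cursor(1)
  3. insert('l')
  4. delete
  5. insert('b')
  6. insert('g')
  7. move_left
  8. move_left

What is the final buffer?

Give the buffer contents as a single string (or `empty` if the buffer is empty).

Answer: nbbggbjbggrlmxbgmg

Derivation:
After op 1 (add_cursor(8)): buffer="nbjgrlmxmg" (len 10), cursors c1@1 c2@3 c3@8, authorship ..........
After op 2 (add_cursor(1)): buffer="nbjgrlmxmg" (len 10), cursors c1@1 c4@1 c2@3 c3@8, authorship ..........
After op 3 (insert('l')): buffer="nllbjlgrlmxlmg" (len 14), cursors c1@3 c4@3 c2@6 c3@12, authorship .14..2.....3..
After op 4 (delete): buffer="nbjgrlmxmg" (len 10), cursors c1@1 c4@1 c2@3 c3@8, authorship ..........
After op 5 (insert('b')): buffer="nbbbjbgrlmxbmg" (len 14), cursors c1@3 c4@3 c2@6 c3@12, authorship .14..2.....3..
After op 6 (insert('g')): buffer="nbbggbjbggrlmxbgmg" (len 18), cursors c1@5 c4@5 c2@9 c3@16, authorship .1414..22.....33..
After op 7 (move_left): buffer="nbbggbjbggrlmxbgmg" (len 18), cursors c1@4 c4@4 c2@8 c3@15, authorship .1414..22.....33..
After op 8 (move_left): buffer="nbbggbjbggrlmxbgmg" (len 18), cursors c1@3 c4@3 c2@7 c3@14, authorship .1414..22.....33..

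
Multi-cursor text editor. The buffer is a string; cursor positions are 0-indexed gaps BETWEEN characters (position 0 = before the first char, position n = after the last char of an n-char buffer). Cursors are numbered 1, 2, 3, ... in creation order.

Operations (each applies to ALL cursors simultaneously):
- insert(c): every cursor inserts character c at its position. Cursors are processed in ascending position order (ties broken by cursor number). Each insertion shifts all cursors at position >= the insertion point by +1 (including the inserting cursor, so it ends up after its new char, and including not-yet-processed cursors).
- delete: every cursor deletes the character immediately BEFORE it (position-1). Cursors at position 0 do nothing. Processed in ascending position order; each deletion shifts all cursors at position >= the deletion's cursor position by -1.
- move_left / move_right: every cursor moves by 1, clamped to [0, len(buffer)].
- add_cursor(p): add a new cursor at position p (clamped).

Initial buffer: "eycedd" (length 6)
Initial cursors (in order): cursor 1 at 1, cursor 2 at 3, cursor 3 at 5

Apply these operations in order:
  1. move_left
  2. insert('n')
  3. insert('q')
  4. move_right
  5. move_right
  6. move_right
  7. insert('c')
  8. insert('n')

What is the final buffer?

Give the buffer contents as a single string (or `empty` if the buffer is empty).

Answer: nqeyncnqcencnqddcn

Derivation:
After op 1 (move_left): buffer="eycedd" (len 6), cursors c1@0 c2@2 c3@4, authorship ......
After op 2 (insert('n')): buffer="neyncendd" (len 9), cursors c1@1 c2@4 c3@7, authorship 1..2..3..
After op 3 (insert('q')): buffer="nqeynqcenqdd" (len 12), cursors c1@2 c2@6 c3@10, authorship 11..22..33..
After op 4 (move_right): buffer="nqeynqcenqdd" (len 12), cursors c1@3 c2@7 c3@11, authorship 11..22..33..
After op 5 (move_right): buffer="nqeynqcenqdd" (len 12), cursors c1@4 c2@8 c3@12, authorship 11..22..33..
After op 6 (move_right): buffer="nqeynqcenqdd" (len 12), cursors c1@5 c2@9 c3@12, authorship 11..22..33..
After op 7 (insert('c')): buffer="nqeyncqcencqddc" (len 15), cursors c1@6 c2@11 c3@15, authorship 11..212..323..3
After op 8 (insert('n')): buffer="nqeyncnqcencnqddcn" (len 18), cursors c1@7 c2@13 c3@18, authorship 11..2112..3223..33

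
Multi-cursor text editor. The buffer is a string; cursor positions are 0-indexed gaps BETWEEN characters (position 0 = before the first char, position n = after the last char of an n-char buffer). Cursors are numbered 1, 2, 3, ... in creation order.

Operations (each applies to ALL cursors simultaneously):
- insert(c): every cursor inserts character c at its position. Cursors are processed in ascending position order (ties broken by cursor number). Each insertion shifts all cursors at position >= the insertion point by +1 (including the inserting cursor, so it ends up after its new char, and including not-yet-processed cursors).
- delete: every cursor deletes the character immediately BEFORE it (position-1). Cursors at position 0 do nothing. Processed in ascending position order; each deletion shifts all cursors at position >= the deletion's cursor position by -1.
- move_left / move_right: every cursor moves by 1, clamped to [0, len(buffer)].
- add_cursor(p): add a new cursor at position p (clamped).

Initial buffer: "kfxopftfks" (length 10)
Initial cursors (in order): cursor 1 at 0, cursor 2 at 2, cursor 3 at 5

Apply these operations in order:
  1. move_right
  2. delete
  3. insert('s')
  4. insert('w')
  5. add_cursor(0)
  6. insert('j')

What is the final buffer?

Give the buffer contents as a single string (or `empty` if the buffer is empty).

After op 1 (move_right): buffer="kfxopftfks" (len 10), cursors c1@1 c2@3 c3@6, authorship ..........
After op 2 (delete): buffer="foptfks" (len 7), cursors c1@0 c2@1 c3@3, authorship .......
After op 3 (insert('s')): buffer="sfsopstfks" (len 10), cursors c1@1 c2@3 c3@6, authorship 1.2..3....
After op 4 (insert('w')): buffer="swfswopswtfks" (len 13), cursors c1@2 c2@5 c3@9, authorship 11.22..33....
After op 5 (add_cursor(0)): buffer="swfswopswtfks" (len 13), cursors c4@0 c1@2 c2@5 c3@9, authorship 11.22..33....
After op 6 (insert('j')): buffer="jswjfswjopswjtfks" (len 17), cursors c4@1 c1@4 c2@8 c3@13, authorship 4111.222..333....

Answer: jswjfswjopswjtfks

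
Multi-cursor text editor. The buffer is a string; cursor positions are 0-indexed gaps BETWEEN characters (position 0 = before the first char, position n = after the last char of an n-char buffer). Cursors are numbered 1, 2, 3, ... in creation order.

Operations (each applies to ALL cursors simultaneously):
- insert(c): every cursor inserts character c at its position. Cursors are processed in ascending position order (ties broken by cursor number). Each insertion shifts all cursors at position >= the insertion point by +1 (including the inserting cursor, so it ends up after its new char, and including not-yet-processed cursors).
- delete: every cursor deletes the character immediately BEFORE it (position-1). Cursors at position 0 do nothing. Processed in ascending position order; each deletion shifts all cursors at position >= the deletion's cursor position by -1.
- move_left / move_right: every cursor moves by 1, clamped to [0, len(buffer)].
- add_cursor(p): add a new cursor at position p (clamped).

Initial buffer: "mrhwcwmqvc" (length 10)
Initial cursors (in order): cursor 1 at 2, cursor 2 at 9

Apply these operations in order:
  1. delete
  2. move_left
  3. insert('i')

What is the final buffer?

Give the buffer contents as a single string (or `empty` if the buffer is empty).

Answer: imhwcwmiqc

Derivation:
After op 1 (delete): buffer="mhwcwmqc" (len 8), cursors c1@1 c2@7, authorship ........
After op 2 (move_left): buffer="mhwcwmqc" (len 8), cursors c1@0 c2@6, authorship ........
After op 3 (insert('i')): buffer="imhwcwmiqc" (len 10), cursors c1@1 c2@8, authorship 1......2..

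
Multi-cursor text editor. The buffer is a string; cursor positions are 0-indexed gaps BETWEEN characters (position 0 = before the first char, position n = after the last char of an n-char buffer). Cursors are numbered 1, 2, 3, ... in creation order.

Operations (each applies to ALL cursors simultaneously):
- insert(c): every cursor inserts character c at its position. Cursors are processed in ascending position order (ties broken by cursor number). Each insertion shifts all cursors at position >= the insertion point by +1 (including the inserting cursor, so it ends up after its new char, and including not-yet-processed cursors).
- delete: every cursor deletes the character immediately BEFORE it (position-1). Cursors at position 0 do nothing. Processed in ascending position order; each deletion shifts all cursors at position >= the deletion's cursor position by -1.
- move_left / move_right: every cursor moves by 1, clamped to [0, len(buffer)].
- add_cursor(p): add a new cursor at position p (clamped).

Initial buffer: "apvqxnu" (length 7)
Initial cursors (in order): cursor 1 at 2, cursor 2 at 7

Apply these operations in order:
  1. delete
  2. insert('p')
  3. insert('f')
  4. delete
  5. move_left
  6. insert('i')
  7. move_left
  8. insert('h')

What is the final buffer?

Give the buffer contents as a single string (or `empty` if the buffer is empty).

After op 1 (delete): buffer="avqxn" (len 5), cursors c1@1 c2@5, authorship .....
After op 2 (insert('p')): buffer="apvqxnp" (len 7), cursors c1@2 c2@7, authorship .1....2
After op 3 (insert('f')): buffer="apfvqxnpf" (len 9), cursors c1@3 c2@9, authorship .11....22
After op 4 (delete): buffer="apvqxnp" (len 7), cursors c1@2 c2@7, authorship .1....2
After op 5 (move_left): buffer="apvqxnp" (len 7), cursors c1@1 c2@6, authorship .1....2
After op 6 (insert('i')): buffer="aipvqxnip" (len 9), cursors c1@2 c2@8, authorship .11....22
After op 7 (move_left): buffer="aipvqxnip" (len 9), cursors c1@1 c2@7, authorship .11....22
After op 8 (insert('h')): buffer="ahipvqxnhip" (len 11), cursors c1@2 c2@9, authorship .111....222

Answer: ahipvqxnhip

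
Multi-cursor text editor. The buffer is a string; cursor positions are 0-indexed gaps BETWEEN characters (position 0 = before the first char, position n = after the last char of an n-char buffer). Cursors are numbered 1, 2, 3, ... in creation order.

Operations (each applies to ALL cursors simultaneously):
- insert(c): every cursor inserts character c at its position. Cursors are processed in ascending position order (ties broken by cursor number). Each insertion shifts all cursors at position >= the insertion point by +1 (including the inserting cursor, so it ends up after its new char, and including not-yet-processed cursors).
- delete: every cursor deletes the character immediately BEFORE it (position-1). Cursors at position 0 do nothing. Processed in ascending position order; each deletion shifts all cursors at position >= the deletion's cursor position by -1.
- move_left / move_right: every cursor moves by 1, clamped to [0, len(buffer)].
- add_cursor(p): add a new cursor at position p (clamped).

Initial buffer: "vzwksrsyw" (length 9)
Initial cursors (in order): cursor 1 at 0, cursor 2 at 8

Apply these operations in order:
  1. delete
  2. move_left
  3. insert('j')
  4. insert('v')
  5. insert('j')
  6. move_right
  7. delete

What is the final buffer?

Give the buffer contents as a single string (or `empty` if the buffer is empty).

After op 1 (delete): buffer="vzwksrsw" (len 8), cursors c1@0 c2@7, authorship ........
After op 2 (move_left): buffer="vzwksrsw" (len 8), cursors c1@0 c2@6, authorship ........
After op 3 (insert('j')): buffer="jvzwksrjsw" (len 10), cursors c1@1 c2@8, authorship 1......2..
After op 4 (insert('v')): buffer="jvvzwksrjvsw" (len 12), cursors c1@2 c2@10, authorship 11......22..
After op 5 (insert('j')): buffer="jvjvzwksrjvjsw" (len 14), cursors c1@3 c2@12, authorship 111......222..
After op 6 (move_right): buffer="jvjvzwksrjvjsw" (len 14), cursors c1@4 c2@13, authorship 111......222..
After op 7 (delete): buffer="jvjzwksrjvjw" (len 12), cursors c1@3 c2@11, authorship 111.....222.

Answer: jvjzwksrjvjw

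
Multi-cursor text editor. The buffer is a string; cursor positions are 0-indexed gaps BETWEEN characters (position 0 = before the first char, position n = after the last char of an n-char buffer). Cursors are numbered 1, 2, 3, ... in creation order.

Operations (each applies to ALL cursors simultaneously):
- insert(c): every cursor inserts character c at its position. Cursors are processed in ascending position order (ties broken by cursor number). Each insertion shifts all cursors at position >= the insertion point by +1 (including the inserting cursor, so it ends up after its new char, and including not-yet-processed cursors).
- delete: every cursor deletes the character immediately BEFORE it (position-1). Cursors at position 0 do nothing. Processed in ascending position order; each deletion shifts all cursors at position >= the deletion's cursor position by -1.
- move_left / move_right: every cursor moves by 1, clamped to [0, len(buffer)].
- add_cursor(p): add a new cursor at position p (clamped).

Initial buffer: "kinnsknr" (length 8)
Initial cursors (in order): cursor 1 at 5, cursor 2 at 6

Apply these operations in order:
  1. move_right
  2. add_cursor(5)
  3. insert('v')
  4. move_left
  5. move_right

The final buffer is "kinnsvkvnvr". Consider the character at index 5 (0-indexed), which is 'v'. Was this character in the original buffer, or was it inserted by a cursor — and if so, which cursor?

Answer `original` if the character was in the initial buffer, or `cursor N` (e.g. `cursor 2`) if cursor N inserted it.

Answer: cursor 3

Derivation:
After op 1 (move_right): buffer="kinnsknr" (len 8), cursors c1@6 c2@7, authorship ........
After op 2 (add_cursor(5)): buffer="kinnsknr" (len 8), cursors c3@5 c1@6 c2@7, authorship ........
After op 3 (insert('v')): buffer="kinnsvkvnvr" (len 11), cursors c3@6 c1@8 c2@10, authorship .....3.1.2.
After op 4 (move_left): buffer="kinnsvkvnvr" (len 11), cursors c3@5 c1@7 c2@9, authorship .....3.1.2.
After op 5 (move_right): buffer="kinnsvkvnvr" (len 11), cursors c3@6 c1@8 c2@10, authorship .....3.1.2.
Authorship (.=original, N=cursor N): . . . . . 3 . 1 . 2 .
Index 5: author = 3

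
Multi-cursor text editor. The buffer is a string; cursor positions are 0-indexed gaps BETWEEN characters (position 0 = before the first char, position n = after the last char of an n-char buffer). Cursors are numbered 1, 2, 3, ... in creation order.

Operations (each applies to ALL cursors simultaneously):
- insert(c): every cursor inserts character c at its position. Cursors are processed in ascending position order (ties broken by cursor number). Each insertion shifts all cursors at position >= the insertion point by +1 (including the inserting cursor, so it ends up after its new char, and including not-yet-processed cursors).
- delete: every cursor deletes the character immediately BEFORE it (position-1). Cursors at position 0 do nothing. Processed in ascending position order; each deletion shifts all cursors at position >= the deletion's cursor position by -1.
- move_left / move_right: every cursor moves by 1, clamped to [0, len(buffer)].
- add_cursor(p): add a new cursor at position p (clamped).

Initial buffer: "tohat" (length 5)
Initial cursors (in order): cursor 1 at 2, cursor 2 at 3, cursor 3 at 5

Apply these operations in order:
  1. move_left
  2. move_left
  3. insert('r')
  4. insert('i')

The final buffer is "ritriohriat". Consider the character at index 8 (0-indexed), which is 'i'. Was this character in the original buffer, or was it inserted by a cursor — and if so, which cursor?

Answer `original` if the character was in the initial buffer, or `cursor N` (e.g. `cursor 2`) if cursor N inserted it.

Answer: cursor 3

Derivation:
After op 1 (move_left): buffer="tohat" (len 5), cursors c1@1 c2@2 c3@4, authorship .....
After op 2 (move_left): buffer="tohat" (len 5), cursors c1@0 c2@1 c3@3, authorship .....
After op 3 (insert('r')): buffer="rtrohrat" (len 8), cursors c1@1 c2@3 c3@6, authorship 1.2..3..
After op 4 (insert('i')): buffer="ritriohriat" (len 11), cursors c1@2 c2@5 c3@9, authorship 11.22..33..
Authorship (.=original, N=cursor N): 1 1 . 2 2 . . 3 3 . .
Index 8: author = 3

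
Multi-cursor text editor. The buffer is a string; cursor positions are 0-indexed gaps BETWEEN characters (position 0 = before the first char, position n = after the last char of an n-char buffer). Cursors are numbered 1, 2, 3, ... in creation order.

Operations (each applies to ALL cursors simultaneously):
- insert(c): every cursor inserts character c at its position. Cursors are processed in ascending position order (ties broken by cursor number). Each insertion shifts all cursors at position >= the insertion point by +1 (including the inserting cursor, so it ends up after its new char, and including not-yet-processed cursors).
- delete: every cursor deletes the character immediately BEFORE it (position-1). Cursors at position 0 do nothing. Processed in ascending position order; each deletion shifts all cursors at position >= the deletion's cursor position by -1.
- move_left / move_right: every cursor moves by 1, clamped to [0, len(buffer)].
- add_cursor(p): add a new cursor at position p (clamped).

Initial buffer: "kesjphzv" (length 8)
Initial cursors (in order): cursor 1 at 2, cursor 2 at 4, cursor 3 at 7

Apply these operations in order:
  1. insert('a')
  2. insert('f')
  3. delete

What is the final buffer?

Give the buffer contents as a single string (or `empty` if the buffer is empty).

After op 1 (insert('a')): buffer="keasjaphzav" (len 11), cursors c1@3 c2@6 c3@10, authorship ..1..2...3.
After op 2 (insert('f')): buffer="keafsjafphzafv" (len 14), cursors c1@4 c2@8 c3@13, authorship ..11..22...33.
After op 3 (delete): buffer="keasjaphzav" (len 11), cursors c1@3 c2@6 c3@10, authorship ..1..2...3.

Answer: keasjaphzav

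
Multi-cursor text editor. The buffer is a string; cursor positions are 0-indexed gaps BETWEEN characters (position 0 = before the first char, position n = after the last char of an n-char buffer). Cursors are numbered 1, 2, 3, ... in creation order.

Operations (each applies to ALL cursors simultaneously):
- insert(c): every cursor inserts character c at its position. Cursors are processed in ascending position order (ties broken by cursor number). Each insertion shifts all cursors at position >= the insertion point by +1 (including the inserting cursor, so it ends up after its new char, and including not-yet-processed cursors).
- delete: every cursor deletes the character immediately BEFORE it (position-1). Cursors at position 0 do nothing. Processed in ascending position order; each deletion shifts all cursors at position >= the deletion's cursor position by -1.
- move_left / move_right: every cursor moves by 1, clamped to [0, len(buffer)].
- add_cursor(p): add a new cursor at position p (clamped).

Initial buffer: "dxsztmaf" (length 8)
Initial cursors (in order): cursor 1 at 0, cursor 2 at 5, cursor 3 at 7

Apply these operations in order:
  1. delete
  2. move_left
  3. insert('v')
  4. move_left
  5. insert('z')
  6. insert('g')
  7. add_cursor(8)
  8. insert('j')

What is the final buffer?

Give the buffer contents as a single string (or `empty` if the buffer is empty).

After op 1 (delete): buffer="dxszmf" (len 6), cursors c1@0 c2@4 c3@5, authorship ......
After op 2 (move_left): buffer="dxszmf" (len 6), cursors c1@0 c2@3 c3@4, authorship ......
After op 3 (insert('v')): buffer="vdxsvzvmf" (len 9), cursors c1@1 c2@5 c3@7, authorship 1...2.3..
After op 4 (move_left): buffer="vdxsvzvmf" (len 9), cursors c1@0 c2@4 c3@6, authorship 1...2.3..
After op 5 (insert('z')): buffer="zvdxszvzzvmf" (len 12), cursors c1@1 c2@6 c3@9, authorship 11...22.33..
After op 6 (insert('g')): buffer="zgvdxszgvzzgvmf" (len 15), cursors c1@2 c2@8 c3@12, authorship 111...222.333..
After op 7 (add_cursor(8)): buffer="zgvdxszgvzzgvmf" (len 15), cursors c1@2 c2@8 c4@8 c3@12, authorship 111...222.333..
After op 8 (insert('j')): buffer="zgjvdxszgjjvzzgjvmf" (len 19), cursors c1@3 c2@11 c4@11 c3@16, authorship 1111...22242.3333..

Answer: zgjvdxszgjjvzzgjvmf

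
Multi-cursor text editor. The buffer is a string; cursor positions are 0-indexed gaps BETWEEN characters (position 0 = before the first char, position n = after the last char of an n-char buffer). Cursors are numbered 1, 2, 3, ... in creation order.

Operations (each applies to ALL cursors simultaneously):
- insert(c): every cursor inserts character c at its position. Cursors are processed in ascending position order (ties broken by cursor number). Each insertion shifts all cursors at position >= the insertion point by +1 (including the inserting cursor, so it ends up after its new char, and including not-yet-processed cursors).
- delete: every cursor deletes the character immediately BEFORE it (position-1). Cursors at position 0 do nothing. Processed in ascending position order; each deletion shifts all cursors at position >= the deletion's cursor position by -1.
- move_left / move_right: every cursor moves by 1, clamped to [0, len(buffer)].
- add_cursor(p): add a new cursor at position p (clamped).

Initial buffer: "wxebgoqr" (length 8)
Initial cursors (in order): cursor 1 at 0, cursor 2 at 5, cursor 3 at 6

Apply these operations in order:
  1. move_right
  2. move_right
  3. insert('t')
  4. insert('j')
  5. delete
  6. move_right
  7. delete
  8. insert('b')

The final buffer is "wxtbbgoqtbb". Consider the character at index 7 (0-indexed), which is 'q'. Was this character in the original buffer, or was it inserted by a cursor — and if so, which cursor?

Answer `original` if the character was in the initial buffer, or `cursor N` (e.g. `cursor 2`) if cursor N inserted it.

After op 1 (move_right): buffer="wxebgoqr" (len 8), cursors c1@1 c2@6 c3@7, authorship ........
After op 2 (move_right): buffer="wxebgoqr" (len 8), cursors c1@2 c2@7 c3@8, authorship ........
After op 3 (insert('t')): buffer="wxtebgoqtrt" (len 11), cursors c1@3 c2@9 c3@11, authorship ..1.....2.3
After op 4 (insert('j')): buffer="wxtjebgoqtjrtj" (len 14), cursors c1@4 c2@11 c3@14, authorship ..11.....22.33
After op 5 (delete): buffer="wxtebgoqtrt" (len 11), cursors c1@3 c2@9 c3@11, authorship ..1.....2.3
After op 6 (move_right): buffer="wxtebgoqtrt" (len 11), cursors c1@4 c2@10 c3@11, authorship ..1.....2.3
After op 7 (delete): buffer="wxtbgoqt" (len 8), cursors c1@3 c2@8 c3@8, authorship ..1....2
After op 8 (insert('b')): buffer="wxtbbgoqtbb" (len 11), cursors c1@4 c2@11 c3@11, authorship ..11....223
Authorship (.=original, N=cursor N): . . 1 1 . . . . 2 2 3
Index 7: author = original

Answer: original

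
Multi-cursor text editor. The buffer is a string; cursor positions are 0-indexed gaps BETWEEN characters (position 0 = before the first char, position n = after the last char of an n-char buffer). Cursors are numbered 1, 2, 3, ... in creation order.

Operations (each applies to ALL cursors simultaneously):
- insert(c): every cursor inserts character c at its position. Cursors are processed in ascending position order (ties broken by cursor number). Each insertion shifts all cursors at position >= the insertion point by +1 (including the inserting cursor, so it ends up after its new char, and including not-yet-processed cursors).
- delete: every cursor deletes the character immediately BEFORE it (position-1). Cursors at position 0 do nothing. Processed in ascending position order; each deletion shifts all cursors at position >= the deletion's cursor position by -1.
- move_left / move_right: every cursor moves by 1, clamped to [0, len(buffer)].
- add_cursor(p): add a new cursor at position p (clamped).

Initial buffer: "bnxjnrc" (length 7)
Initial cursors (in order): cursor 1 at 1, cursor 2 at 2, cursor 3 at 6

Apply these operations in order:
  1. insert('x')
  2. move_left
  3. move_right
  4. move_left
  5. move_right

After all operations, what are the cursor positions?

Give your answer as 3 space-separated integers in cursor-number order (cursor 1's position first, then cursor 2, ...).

After op 1 (insert('x')): buffer="bxnxxjnrxc" (len 10), cursors c1@2 c2@4 c3@9, authorship .1.2....3.
After op 2 (move_left): buffer="bxnxxjnrxc" (len 10), cursors c1@1 c2@3 c3@8, authorship .1.2....3.
After op 3 (move_right): buffer="bxnxxjnrxc" (len 10), cursors c1@2 c2@4 c3@9, authorship .1.2....3.
After op 4 (move_left): buffer="bxnxxjnrxc" (len 10), cursors c1@1 c2@3 c3@8, authorship .1.2....3.
After op 5 (move_right): buffer="bxnxxjnrxc" (len 10), cursors c1@2 c2@4 c3@9, authorship .1.2....3.

Answer: 2 4 9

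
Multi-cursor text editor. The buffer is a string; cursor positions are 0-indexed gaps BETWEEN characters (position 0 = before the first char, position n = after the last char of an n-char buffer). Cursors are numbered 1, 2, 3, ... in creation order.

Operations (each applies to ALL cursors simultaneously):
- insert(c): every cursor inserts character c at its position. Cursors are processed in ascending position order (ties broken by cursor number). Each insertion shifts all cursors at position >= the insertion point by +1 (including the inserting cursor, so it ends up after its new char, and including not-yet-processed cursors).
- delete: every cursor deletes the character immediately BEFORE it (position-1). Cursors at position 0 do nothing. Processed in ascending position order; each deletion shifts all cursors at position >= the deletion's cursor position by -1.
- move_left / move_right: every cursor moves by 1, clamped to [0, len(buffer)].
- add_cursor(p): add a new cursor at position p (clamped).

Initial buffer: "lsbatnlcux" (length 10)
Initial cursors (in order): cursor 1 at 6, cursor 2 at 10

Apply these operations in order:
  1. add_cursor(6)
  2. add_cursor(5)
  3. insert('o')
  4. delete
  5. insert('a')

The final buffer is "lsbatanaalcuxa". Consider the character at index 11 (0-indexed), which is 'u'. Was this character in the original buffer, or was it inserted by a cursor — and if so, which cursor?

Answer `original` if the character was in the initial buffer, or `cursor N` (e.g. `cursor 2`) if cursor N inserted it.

After op 1 (add_cursor(6)): buffer="lsbatnlcux" (len 10), cursors c1@6 c3@6 c2@10, authorship ..........
After op 2 (add_cursor(5)): buffer="lsbatnlcux" (len 10), cursors c4@5 c1@6 c3@6 c2@10, authorship ..........
After op 3 (insert('o')): buffer="lsbatonoolcuxo" (len 14), cursors c4@6 c1@9 c3@9 c2@14, authorship .....4.13....2
After op 4 (delete): buffer="lsbatnlcux" (len 10), cursors c4@5 c1@6 c3@6 c2@10, authorship ..........
After op 5 (insert('a')): buffer="lsbatanaalcuxa" (len 14), cursors c4@6 c1@9 c3@9 c2@14, authorship .....4.13....2
Authorship (.=original, N=cursor N): . . . . . 4 . 1 3 . . . . 2
Index 11: author = original

Answer: original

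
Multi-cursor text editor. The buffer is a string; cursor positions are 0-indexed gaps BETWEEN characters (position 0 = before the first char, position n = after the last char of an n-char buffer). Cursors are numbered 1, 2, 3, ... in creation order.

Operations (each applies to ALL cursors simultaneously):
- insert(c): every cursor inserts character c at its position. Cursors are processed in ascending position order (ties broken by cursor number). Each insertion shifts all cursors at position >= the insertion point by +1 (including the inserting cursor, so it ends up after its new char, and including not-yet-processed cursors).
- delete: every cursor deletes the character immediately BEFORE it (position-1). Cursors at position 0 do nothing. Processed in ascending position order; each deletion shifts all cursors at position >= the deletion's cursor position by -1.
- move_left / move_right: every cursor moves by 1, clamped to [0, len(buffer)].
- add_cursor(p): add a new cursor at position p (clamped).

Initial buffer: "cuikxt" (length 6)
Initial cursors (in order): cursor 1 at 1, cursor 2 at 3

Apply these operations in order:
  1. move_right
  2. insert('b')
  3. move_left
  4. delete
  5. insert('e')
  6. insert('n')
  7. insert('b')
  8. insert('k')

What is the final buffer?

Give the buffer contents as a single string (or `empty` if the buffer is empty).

Answer: cenbkbienbkbxt

Derivation:
After op 1 (move_right): buffer="cuikxt" (len 6), cursors c1@2 c2@4, authorship ......
After op 2 (insert('b')): buffer="cubikbxt" (len 8), cursors c1@3 c2@6, authorship ..1..2..
After op 3 (move_left): buffer="cubikbxt" (len 8), cursors c1@2 c2@5, authorship ..1..2..
After op 4 (delete): buffer="cbibxt" (len 6), cursors c1@1 c2@3, authorship .1.2..
After op 5 (insert('e')): buffer="cebiebxt" (len 8), cursors c1@2 c2@5, authorship .11.22..
After op 6 (insert('n')): buffer="cenbienbxt" (len 10), cursors c1@3 c2@7, authorship .111.222..
After op 7 (insert('b')): buffer="cenbbienbbxt" (len 12), cursors c1@4 c2@9, authorship .1111.2222..
After op 8 (insert('k')): buffer="cenbkbienbkbxt" (len 14), cursors c1@5 c2@11, authorship .11111.22222..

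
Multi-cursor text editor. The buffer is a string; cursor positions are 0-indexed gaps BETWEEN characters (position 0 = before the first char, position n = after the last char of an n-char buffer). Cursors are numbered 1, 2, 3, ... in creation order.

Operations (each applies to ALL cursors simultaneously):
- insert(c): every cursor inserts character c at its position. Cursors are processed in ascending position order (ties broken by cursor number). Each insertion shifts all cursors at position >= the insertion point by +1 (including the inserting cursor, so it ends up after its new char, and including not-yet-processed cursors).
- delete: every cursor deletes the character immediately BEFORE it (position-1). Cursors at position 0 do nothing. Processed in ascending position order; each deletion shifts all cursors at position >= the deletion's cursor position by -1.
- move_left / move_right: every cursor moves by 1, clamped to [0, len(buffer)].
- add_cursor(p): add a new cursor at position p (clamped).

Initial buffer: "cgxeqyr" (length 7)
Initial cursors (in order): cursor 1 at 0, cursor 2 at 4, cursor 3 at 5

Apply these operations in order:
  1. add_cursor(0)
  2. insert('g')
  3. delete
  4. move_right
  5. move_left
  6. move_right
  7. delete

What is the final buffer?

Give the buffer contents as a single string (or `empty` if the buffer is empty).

Answer: gxer

Derivation:
After op 1 (add_cursor(0)): buffer="cgxeqyr" (len 7), cursors c1@0 c4@0 c2@4 c3@5, authorship .......
After op 2 (insert('g')): buffer="ggcgxegqgyr" (len 11), cursors c1@2 c4@2 c2@7 c3@9, authorship 14....2.3..
After op 3 (delete): buffer="cgxeqyr" (len 7), cursors c1@0 c4@0 c2@4 c3@5, authorship .......
After op 4 (move_right): buffer="cgxeqyr" (len 7), cursors c1@1 c4@1 c2@5 c3@6, authorship .......
After op 5 (move_left): buffer="cgxeqyr" (len 7), cursors c1@0 c4@0 c2@4 c3@5, authorship .......
After op 6 (move_right): buffer="cgxeqyr" (len 7), cursors c1@1 c4@1 c2@5 c3@6, authorship .......
After op 7 (delete): buffer="gxer" (len 4), cursors c1@0 c4@0 c2@3 c3@3, authorship ....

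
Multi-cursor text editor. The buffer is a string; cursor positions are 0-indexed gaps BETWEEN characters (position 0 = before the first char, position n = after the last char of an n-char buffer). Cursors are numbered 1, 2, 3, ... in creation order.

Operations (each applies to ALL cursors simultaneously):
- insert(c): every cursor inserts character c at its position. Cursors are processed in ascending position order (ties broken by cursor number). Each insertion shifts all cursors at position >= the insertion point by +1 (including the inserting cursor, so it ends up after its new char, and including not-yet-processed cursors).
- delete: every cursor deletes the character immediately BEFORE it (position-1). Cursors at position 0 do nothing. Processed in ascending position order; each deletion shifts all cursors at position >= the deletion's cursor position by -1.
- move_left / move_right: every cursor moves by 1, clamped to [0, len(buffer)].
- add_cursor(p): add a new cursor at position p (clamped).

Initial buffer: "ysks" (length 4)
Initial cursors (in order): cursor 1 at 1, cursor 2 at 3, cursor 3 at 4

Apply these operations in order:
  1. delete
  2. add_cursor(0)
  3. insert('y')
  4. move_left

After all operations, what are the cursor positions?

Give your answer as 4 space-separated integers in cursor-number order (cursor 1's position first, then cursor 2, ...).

Answer: 1 4 4 1

Derivation:
After op 1 (delete): buffer="s" (len 1), cursors c1@0 c2@1 c3@1, authorship .
After op 2 (add_cursor(0)): buffer="s" (len 1), cursors c1@0 c4@0 c2@1 c3@1, authorship .
After op 3 (insert('y')): buffer="yysyy" (len 5), cursors c1@2 c4@2 c2@5 c3@5, authorship 14.23
After op 4 (move_left): buffer="yysyy" (len 5), cursors c1@1 c4@1 c2@4 c3@4, authorship 14.23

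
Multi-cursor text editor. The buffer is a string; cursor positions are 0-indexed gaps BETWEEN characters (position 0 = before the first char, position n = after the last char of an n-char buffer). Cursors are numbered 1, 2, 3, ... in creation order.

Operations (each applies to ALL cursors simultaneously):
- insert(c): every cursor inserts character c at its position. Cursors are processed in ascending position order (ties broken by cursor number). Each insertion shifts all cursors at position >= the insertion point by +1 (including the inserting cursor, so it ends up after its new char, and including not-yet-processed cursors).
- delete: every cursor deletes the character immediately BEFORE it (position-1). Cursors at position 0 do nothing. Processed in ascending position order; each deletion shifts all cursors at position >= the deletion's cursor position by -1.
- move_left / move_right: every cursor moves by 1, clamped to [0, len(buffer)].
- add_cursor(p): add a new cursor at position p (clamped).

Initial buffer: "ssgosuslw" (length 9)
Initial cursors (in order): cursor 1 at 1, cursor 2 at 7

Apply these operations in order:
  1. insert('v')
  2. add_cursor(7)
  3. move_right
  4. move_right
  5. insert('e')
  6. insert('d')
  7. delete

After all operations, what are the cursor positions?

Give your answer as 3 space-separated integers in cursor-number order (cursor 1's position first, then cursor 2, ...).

After op 1 (insert('v')): buffer="svsgosusvlw" (len 11), cursors c1@2 c2@9, authorship .1......2..
After op 2 (add_cursor(7)): buffer="svsgosusvlw" (len 11), cursors c1@2 c3@7 c2@9, authorship .1......2..
After op 3 (move_right): buffer="svsgosusvlw" (len 11), cursors c1@3 c3@8 c2@10, authorship .1......2..
After op 4 (move_right): buffer="svsgosusvlw" (len 11), cursors c1@4 c3@9 c2@11, authorship .1......2..
After op 5 (insert('e')): buffer="svsgeosusvelwe" (len 14), cursors c1@5 c3@11 c2@14, authorship .1..1....23..2
After op 6 (insert('d')): buffer="svsgedosusvedlwed" (len 17), cursors c1@6 c3@13 c2@17, authorship .1..11....233..22
After op 7 (delete): buffer="svsgeosusvelwe" (len 14), cursors c1@5 c3@11 c2@14, authorship .1..1....23..2

Answer: 5 14 11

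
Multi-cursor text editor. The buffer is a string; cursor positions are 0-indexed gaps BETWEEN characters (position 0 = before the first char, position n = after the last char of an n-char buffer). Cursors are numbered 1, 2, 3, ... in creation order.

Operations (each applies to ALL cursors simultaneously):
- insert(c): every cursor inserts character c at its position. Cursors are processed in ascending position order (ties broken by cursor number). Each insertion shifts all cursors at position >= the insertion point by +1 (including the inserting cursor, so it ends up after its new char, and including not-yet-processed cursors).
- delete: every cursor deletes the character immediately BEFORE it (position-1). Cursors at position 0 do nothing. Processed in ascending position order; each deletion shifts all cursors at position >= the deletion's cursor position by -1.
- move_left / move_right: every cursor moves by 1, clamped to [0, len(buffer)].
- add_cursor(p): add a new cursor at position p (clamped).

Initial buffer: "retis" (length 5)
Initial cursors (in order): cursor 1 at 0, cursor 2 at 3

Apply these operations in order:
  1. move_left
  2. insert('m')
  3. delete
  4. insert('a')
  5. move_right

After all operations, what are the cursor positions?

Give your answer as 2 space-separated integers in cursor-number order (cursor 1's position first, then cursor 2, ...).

After op 1 (move_left): buffer="retis" (len 5), cursors c1@0 c2@2, authorship .....
After op 2 (insert('m')): buffer="mremtis" (len 7), cursors c1@1 c2@4, authorship 1..2...
After op 3 (delete): buffer="retis" (len 5), cursors c1@0 c2@2, authorship .....
After op 4 (insert('a')): buffer="areatis" (len 7), cursors c1@1 c2@4, authorship 1..2...
After op 5 (move_right): buffer="areatis" (len 7), cursors c1@2 c2@5, authorship 1..2...

Answer: 2 5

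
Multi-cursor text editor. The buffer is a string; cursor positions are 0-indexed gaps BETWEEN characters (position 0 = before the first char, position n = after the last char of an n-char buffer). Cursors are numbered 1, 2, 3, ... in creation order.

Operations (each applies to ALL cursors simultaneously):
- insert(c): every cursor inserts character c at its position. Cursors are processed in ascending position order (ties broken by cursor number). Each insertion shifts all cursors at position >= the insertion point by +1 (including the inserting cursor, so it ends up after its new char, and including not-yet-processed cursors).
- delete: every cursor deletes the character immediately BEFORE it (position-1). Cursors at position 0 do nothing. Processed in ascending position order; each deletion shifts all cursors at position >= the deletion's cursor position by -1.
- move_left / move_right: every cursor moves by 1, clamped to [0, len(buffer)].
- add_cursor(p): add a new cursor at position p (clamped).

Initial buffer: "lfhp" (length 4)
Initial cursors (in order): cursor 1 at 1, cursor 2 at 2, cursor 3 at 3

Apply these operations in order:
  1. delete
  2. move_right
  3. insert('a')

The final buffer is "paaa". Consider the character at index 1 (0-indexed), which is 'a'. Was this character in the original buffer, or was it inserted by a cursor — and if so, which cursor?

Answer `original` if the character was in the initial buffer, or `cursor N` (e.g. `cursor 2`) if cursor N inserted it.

After op 1 (delete): buffer="p" (len 1), cursors c1@0 c2@0 c3@0, authorship .
After op 2 (move_right): buffer="p" (len 1), cursors c1@1 c2@1 c3@1, authorship .
After op 3 (insert('a')): buffer="paaa" (len 4), cursors c1@4 c2@4 c3@4, authorship .123
Authorship (.=original, N=cursor N): . 1 2 3
Index 1: author = 1

Answer: cursor 1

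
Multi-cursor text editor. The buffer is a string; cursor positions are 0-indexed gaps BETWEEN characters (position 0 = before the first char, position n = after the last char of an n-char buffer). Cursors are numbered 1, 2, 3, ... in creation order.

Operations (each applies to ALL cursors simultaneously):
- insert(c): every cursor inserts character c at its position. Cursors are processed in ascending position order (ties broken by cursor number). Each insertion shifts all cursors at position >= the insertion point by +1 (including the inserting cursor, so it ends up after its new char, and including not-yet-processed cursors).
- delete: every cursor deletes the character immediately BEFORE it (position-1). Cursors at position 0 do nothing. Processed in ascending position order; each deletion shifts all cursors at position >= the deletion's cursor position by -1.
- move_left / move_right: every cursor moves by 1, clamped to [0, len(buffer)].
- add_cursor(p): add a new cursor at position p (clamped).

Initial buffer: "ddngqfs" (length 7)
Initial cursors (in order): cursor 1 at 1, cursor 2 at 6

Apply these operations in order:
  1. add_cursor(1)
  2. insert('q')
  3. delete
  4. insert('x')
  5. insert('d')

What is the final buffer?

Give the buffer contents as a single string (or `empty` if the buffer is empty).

Answer: dxxdddngqfxds

Derivation:
After op 1 (add_cursor(1)): buffer="ddngqfs" (len 7), cursors c1@1 c3@1 c2@6, authorship .......
After op 2 (insert('q')): buffer="dqqdngqfqs" (len 10), cursors c1@3 c3@3 c2@9, authorship .13.....2.
After op 3 (delete): buffer="ddngqfs" (len 7), cursors c1@1 c3@1 c2@6, authorship .......
After op 4 (insert('x')): buffer="dxxdngqfxs" (len 10), cursors c1@3 c3@3 c2@9, authorship .13.....2.
After op 5 (insert('d')): buffer="dxxdddngqfxds" (len 13), cursors c1@5 c3@5 c2@12, authorship .1313.....22.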